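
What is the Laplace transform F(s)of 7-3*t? 7/s - 3/s^2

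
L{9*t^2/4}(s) 9/(2*s^3)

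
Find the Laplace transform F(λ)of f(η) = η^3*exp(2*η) 6/(λ - 2)^4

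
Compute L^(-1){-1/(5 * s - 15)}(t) -exp(3 * t)/5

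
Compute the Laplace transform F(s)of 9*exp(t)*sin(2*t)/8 9/(4*((s - 1)^2+4))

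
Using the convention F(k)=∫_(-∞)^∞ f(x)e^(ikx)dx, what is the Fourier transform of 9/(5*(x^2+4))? 9*pi*exp(-2*Abs(k))/10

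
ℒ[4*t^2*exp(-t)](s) 8/(s + 1)^3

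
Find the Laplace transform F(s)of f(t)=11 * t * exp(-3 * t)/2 11/(2 * (s + 3)^2)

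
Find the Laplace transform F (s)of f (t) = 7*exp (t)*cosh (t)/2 7*(s - 1)/ (2*s*(s - 2))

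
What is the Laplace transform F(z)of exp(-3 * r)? 1/(z+3)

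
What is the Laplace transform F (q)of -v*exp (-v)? -1/ (q + 1)^2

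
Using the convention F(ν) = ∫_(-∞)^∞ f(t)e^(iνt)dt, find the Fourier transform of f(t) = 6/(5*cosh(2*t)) 3*pi/(5*cosh(pi*ν/4))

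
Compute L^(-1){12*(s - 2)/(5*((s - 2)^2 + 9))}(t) 12*exp(2*t)*cos(3*t)/5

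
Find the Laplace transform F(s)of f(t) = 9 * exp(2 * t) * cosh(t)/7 9 * (s - 2)/(7 * ((s - 2)^2 - 1))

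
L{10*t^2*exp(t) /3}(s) 20/(3*(s - 1) ^3) 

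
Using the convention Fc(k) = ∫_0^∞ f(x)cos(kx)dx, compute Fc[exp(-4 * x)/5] 4/(5 * (k^2 + 16))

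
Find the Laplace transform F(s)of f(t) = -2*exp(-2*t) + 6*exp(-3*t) 6/(s + 3) - 2/(s + 2)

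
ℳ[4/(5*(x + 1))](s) 4*pi*csc(pi*s)/5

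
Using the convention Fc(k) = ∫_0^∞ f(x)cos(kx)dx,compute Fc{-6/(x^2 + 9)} -pi*exp(-3*k)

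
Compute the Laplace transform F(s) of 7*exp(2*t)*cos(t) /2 7*(s - 2) /(2*((s - 2) ^2 + 1) ) 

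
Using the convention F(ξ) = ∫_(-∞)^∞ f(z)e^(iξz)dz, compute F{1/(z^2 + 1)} pi*exp(-Abs(ξ))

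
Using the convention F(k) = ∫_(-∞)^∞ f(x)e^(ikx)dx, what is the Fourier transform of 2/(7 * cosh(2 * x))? pi/(7 * cosh(pi * k/4))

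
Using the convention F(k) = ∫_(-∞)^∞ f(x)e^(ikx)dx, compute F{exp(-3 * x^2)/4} sqrt(3) * sqrt(pi) * exp(-k^2/12)/12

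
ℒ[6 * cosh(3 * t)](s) 6 * s/(s^2 - 9)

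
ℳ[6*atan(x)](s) -3*pi*sec(pi*s/2)/s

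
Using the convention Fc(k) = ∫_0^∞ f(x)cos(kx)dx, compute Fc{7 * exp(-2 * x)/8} 7/(4 * (k^2 + 4))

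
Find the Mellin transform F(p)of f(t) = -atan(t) pi*sec(pi*p/2)/(2*p)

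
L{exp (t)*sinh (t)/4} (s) 1/ (4*s*(s - 2))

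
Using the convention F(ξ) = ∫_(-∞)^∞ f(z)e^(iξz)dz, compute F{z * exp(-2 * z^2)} sqrt(2) * I * sqrt(pi) * ξ * exp(-ξ^2/8)/8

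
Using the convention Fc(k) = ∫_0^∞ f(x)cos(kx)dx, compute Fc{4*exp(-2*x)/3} 8/(3*(k^2 + 4))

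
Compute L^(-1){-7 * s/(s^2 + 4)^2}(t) -7 * t * sin(2 * t)/4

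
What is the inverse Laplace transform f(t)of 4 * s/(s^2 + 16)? 4 * cos(4 * t)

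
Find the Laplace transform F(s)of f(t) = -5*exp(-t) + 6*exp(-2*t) 6/(s + 2) - 5/(s + 1)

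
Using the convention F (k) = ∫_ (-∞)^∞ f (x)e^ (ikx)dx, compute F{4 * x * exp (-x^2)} 2 * I * sqrt (pi) * k * exp (-k^2/4)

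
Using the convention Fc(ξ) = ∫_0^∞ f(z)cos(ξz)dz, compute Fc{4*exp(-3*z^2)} 2*sqrt(3)*sqrt(pi)*exp(-ξ^2/12)/3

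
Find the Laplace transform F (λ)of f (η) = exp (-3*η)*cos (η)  (λ + 3)/ ( (λ + 3)^2 + 1)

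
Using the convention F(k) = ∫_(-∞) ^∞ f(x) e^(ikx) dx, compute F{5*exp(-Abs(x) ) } 10/(k^2 + 1) 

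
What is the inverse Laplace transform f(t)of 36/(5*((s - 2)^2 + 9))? 12*exp(2*t)*sin(3*t)/5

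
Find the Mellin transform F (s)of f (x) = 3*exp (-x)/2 3*gamma (s)/2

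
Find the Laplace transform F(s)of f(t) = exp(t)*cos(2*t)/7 (s - 1)/(7*((s - 1)^2+4))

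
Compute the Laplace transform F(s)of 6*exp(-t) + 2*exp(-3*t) 6/(s + 1) + 2/(s + 3)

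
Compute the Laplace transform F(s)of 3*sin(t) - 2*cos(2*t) 3/(s^2 + 1) - 2*s/(s^2 + 4)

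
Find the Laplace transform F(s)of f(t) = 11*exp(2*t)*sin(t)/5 11/(5*((s - 2)^2 + 1))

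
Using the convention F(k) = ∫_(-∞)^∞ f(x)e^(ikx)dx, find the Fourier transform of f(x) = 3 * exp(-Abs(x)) 6/(k^2+1)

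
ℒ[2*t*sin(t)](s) 4*s/(s^2 + 1)^2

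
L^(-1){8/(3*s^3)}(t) 4*t^2/3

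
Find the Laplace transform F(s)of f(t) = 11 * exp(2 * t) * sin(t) 11/((s - 2)^2 + 1)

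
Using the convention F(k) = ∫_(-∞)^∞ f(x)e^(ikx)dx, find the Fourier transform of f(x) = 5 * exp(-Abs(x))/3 10/(3 * (k^2 + 1))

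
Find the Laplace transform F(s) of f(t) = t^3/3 2/s^4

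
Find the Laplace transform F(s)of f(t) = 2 2/s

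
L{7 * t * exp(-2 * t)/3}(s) 7/(3 * (s + 2)^2)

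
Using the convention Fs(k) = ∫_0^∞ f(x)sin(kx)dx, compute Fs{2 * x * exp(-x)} 4 * k/(k^2 + 1)^2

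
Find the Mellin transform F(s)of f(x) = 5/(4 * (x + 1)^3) 5 * pi * (s - 2) * (s - 1)/(8 * sin(pi * s))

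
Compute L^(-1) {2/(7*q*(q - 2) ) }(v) 2*exp(v)*sinh(v) /7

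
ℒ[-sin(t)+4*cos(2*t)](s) 4*s/(s^2+4) - 1/(s^2+1)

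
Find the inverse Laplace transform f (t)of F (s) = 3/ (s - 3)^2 3*t*exp (3*t)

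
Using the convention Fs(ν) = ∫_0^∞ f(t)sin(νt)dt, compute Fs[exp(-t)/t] atan(ν)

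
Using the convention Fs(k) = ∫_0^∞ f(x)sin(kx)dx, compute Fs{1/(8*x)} pi/16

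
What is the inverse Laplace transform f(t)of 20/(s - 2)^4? 10*t^3*exp(2*t)/3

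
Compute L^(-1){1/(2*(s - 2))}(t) exp(2*t)/2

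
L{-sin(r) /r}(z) -atan(1/z) 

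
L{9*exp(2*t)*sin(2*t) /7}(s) 18/(7*((s - 2) ^2 + 4) ) 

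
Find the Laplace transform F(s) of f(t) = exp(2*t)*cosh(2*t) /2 (s - 2) /(2*s*(s - 4) ) 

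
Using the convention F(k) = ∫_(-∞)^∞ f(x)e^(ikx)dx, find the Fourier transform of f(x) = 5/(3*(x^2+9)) 5*pi*exp(-3*Abs(k))/9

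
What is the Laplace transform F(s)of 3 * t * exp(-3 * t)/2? 3/(2 * (s + 3)^2)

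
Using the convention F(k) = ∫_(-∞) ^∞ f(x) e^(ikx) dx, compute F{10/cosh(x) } 10*pi/cosh(pi*k/2) 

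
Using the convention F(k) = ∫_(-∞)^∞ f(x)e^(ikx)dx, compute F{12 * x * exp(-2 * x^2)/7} 3 * sqrt(2) * I * sqrt(pi) * k * exp(-k^2/8)/14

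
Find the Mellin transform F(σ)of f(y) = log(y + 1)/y -pi*csc(pi*σ)/(σ - 1)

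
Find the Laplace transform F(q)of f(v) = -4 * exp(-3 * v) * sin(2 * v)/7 -8/(7 * (q + 3)^2 + 28)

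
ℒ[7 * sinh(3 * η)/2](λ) 21/(2 * (λ^2 - 9))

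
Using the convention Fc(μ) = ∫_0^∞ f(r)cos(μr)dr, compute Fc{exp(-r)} 1/(μ^2 + 1)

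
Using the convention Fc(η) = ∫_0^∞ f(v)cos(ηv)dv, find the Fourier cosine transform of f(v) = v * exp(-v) (1 - η^2)/(η^2 + 1)^2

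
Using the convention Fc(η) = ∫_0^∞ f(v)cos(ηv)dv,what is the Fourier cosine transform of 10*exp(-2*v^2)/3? 5*sqrt(2)*sqrt(pi)*exp(-η^2/8)/6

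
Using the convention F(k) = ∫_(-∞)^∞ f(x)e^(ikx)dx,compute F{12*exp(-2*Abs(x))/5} 48/(5*(k^2 + 4))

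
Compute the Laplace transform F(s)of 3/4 3/(4 * s)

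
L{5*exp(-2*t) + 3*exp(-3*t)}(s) 3/(s + 3) + 5/(s + 2)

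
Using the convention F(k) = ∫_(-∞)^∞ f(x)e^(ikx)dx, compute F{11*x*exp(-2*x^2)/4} 11*sqrt(2)*I*sqrt(pi)*k*exp(-k^2/8)/32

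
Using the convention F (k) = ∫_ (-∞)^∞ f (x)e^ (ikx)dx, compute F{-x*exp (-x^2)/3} -I*sqrt (pi)*k*exp (-k^2/4)/6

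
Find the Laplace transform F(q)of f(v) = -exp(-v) -1/(q + 1)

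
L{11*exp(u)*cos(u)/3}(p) 11*(p - 1)/(3*((p - 1)^2 + 1))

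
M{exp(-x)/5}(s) gamma(s)/5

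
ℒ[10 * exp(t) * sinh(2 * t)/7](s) 20/(7 * ((s - 1)^2 - 4))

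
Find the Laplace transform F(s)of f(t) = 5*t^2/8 5/(4*s^3)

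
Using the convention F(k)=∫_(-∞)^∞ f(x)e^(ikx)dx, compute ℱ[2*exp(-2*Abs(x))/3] 8/(3*(k^2 + 4))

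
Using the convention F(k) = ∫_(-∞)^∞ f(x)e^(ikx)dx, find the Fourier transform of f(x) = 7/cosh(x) 7*pi/cosh(pi*k/2)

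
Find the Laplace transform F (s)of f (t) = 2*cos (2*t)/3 2*s/ (3*(s^2 + 4))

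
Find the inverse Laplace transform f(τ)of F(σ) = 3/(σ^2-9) sinh(3 * τ)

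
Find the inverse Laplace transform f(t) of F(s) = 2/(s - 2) 2*exp(2*t) 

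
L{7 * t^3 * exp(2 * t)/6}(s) 7/(s - 2)^4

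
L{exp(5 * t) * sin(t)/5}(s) 1/(5 * ((s - 5)^2 + 1))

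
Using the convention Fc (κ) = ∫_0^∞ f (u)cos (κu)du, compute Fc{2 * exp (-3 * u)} 6/ (κ^2 + 9)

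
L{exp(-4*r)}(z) 1/(z+4)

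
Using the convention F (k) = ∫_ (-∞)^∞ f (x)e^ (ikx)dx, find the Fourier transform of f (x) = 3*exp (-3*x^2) sqrt (3)*sqrt (pi)*exp (-k^2/12)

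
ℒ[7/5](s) 7/(5 * s)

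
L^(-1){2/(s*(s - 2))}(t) 2*exp(t)*sinh(t)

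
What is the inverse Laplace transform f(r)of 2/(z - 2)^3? r^2 * exp(2 * r)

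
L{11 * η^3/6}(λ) 11/λ^4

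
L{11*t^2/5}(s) 22/(5*s^3)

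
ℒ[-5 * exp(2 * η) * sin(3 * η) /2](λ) -15/(2 * (λ - 2) ^2 + 18) 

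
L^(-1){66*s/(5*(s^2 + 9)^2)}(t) 11*t*sin(3*t)/5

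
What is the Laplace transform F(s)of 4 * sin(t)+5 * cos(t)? 4/(s^2+1)+5 * s/(s^2+1)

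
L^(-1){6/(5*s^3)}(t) 3*t^2/5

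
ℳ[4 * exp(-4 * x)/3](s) 2^(2 - 2 * s) * gamma(s)/3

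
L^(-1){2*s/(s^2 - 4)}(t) 2*cosh(2*t)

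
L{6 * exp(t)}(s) 6/(s - 1)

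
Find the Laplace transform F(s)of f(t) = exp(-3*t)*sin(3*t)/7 3/(7*((s + 3)^2 + 9))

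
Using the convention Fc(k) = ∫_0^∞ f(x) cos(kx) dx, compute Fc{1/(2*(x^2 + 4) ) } pi*exp(-2*k) /8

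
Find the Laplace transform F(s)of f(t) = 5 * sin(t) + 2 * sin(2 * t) 5/(s^2 + 1) + 4/(s^2 + 4)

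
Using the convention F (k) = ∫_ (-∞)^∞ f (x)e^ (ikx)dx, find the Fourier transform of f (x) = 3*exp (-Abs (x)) 6/ (k^2+1)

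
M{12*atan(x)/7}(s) -6*pi*sec(pi*s/2)/(7*s)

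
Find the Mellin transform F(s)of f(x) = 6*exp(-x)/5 6*gamma(s)/5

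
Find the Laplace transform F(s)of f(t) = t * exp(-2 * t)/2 1/(2 * (s + 2)^2)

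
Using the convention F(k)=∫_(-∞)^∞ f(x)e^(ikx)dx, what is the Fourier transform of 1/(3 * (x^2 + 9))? pi * exp(-3 * Abs(k))/9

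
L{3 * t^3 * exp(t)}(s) 18/(s - 1)^4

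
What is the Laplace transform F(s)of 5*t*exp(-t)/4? 5/(4*(s + 1)^2)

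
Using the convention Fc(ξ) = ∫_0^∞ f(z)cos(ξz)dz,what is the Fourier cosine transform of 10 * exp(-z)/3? 10/(3 * (ξ^2+1))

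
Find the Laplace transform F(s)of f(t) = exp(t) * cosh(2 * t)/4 (s - 1)/(4 * ((s - 1)^2 - 4))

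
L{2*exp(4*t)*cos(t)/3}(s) 2*(s - 4)/(3*((s - 4)^2+1))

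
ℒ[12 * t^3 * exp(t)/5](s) 72/(5 * (s - 1)^4)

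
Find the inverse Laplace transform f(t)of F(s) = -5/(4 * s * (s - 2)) -5 * exp(t) * sinh(t)/4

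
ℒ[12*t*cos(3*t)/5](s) 12*(s^2 - 9)/(5*(s^2 + 9)^2)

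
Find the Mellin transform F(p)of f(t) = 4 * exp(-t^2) 2 * gamma(p/2)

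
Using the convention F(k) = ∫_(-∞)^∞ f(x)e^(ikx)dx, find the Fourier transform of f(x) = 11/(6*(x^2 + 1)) 11*pi*exp(-Abs(k))/6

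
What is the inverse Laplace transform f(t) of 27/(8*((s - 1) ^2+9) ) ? 9*exp(t)*sin(3*t) /8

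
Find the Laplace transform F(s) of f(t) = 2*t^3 12/s^4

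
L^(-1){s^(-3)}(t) t^2/2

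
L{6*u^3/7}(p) 36/(7*p^4)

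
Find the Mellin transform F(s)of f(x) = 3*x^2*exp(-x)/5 3*gamma(s + 2)/5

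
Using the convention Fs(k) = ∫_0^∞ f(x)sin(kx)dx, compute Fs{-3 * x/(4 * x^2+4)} -3 * pi * exp(-k)/8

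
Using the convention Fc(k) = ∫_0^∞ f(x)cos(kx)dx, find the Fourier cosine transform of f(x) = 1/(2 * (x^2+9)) pi * exp(-3 * k)/12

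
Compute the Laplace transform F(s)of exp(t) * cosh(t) (s - 1)/(s * (s - 2))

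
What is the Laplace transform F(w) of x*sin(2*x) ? 4*w/(w^2+4) ^2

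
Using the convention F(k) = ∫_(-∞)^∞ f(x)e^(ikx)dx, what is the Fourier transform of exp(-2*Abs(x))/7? 4/(7*(k^2 + 4))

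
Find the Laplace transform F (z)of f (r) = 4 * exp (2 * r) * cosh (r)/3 4 * (z - 2)/ (3 * ( (z - 2)^2 - 1))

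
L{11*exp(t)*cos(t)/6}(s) 11*(s - 1)/(6*((s - 1)^2 + 1))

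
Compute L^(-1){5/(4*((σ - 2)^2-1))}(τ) 5*exp(2*τ)*sinh(τ)/4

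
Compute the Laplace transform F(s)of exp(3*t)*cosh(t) (s - 3)/((s - 3)^2 - 1)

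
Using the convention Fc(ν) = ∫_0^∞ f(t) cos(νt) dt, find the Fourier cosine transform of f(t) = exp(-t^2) sqrt(pi)*exp(-ν^2/4) /2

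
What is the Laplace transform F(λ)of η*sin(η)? 2*λ/(λ^2 + 1)^2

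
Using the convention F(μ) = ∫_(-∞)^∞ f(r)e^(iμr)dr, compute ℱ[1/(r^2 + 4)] pi * exp(-2 * Abs(μ))/2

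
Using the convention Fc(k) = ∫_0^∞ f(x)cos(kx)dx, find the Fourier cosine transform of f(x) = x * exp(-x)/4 (1 - k^2)/(4 * (k^2 + 1)^2)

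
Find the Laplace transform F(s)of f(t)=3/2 3/(2*s)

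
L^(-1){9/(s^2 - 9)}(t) 3*sinh(3*t)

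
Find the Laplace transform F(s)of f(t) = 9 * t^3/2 27/s^4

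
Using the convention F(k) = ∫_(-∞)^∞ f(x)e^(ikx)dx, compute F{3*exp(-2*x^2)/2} 3*sqrt(2)*sqrt(pi)*exp(-k^2/8)/4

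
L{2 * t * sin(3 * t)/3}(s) 4 * s/(s^2 + 9)^2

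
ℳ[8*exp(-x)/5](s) 8*gamma(s)/5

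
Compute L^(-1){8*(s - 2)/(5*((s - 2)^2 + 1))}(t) 8*exp(2*t)*cos(t)/5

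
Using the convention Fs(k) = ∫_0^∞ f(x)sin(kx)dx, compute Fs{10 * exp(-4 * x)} 10 * k/(k^2 + 16)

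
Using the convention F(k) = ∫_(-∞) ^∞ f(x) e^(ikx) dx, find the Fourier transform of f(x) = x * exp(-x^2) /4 I * sqrt(pi) * k * exp(-k^2/4) /8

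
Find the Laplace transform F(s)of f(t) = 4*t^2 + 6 6/s + 8/s^3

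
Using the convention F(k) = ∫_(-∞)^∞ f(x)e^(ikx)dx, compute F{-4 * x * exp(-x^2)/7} -2 * I * sqrt(pi) * k * exp(-k^2/4)/7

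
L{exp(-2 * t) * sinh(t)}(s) 1/((s+2)^2-1)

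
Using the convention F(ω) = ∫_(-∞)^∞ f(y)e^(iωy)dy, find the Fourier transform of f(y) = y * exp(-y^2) I * sqrt(pi) * ω * exp(-ω^2/4)/2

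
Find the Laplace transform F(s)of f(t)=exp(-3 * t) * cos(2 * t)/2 (s + 3)/(2 * ((s + 3)^2 + 4))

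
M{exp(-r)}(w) gamma(w)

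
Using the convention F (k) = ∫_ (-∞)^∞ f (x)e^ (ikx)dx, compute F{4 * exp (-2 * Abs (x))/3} 16/ (3 * (k^2 + 4))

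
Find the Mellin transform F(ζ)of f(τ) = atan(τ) -pi*sec(pi*ζ/2)/(2*ζ)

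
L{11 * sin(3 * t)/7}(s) 33/(7 * (s^2 + 9))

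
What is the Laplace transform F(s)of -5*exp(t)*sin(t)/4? -5/(4*(s - 1)^2 + 4)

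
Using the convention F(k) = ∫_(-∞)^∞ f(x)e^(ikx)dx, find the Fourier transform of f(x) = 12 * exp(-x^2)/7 12 * sqrt(pi) * exp(-k^2/4)/7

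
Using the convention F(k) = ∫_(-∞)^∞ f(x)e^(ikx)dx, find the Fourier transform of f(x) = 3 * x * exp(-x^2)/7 3 * I * sqrt(pi) * k * exp(-k^2/4)/14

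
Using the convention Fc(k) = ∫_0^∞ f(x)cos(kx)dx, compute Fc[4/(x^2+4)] pi*exp(-2*k)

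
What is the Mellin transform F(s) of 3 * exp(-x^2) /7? 3 * gamma(s/2) /14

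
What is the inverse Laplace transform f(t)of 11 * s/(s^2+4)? 11 * cos(2 * t)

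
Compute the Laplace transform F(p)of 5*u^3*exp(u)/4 15/(2*(p - 1)^4)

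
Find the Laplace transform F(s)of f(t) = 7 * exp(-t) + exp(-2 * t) 7/(s + 1) + 1/(s + 2)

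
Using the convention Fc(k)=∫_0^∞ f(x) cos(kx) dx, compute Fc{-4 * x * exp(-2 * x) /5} 4 * (k^2 - 4) /(5 * (k^2 + 4) ^2) 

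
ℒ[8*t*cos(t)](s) 8*(s^2 - 1)/(s^2 + 1)^2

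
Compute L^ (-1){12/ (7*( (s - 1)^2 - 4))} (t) 6*exp (t)*sinh (2*t)/7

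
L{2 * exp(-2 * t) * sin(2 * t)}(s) 4/((s+2)^2+4)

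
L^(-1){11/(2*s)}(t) 11/2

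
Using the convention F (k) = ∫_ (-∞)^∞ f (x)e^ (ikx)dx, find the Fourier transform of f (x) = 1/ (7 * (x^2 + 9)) pi * exp (-3 * Abs (k))/21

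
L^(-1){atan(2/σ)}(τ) sin(2 * τ)/τ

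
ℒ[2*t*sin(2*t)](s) 8*s/(s^2+4)^2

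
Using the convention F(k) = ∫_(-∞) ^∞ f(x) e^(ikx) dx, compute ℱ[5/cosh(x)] 5*pi/cosh(pi*k/2) 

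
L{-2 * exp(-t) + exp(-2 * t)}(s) 1/(s + 2)-2/(s + 1)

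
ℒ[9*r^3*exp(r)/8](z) 27/(4*(z - 1)^4)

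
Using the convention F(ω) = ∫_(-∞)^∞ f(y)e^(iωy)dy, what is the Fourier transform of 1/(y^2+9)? pi*exp(-3*Abs(ω))/3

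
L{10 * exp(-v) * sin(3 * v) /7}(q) 30/(7 * ((q + 1) ^2 + 9) ) 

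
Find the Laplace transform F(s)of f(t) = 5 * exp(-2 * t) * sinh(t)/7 5/(7 * ((s+2)^2-1))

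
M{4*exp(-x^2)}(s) 2*gamma(s/2)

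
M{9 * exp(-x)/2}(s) 9 * gamma(s)/2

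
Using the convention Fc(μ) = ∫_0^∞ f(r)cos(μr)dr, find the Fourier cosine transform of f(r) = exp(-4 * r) 4/(μ^2 + 16)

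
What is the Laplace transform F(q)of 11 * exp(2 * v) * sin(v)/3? 11/(3 * ((q - 2)^2+1))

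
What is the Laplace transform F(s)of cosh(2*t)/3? s/(3*(s^2 - 4))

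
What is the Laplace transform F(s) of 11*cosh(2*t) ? 11*s/(s^2 - 4) 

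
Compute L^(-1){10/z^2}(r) 10*r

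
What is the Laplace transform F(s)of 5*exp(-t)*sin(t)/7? 5/(7*((s + 1)^2 + 1))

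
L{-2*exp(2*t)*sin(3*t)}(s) -6/((s - 2)^2 + 9)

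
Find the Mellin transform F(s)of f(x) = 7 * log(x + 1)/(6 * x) -7 * pi * csc(pi * s)/(6 * s - 6)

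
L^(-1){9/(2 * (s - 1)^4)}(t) 3 * t^3 * exp(t)/4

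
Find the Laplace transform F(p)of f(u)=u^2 2/p^3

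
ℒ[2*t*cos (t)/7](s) 2*(s^2 - 1)/ (7*(s^2 + 1)^2)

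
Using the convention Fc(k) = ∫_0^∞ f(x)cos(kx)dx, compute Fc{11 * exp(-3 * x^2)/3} 11 * sqrt(3) * sqrt(pi) * exp(-k^2/12)/18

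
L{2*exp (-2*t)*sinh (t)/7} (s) 2/ (7*( (s+2)^2 - 1))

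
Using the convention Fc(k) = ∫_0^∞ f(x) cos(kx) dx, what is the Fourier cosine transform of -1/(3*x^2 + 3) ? -pi*exp(-k) /6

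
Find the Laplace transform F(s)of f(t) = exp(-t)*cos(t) (s + 1)/((s + 1)^2 + 1)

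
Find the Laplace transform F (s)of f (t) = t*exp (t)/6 1/ (6*(s - 1)^2)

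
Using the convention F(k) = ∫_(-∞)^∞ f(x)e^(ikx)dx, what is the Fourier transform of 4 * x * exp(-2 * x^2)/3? sqrt(2) * I * sqrt(pi) * k * exp(-k^2/8)/6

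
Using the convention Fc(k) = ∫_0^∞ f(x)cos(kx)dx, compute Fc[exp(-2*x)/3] 2/(3*(k^2 + 4))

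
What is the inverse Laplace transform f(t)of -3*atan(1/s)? -3*sin(t)/t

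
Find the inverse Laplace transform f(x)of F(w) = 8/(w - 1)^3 4 * x^2 * exp(x)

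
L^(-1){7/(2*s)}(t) 7/2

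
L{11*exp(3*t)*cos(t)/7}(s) 11*(s - 3)/(7*((s - 3)^2 + 1))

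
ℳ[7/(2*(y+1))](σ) 7*pi*csc(pi*σ)/2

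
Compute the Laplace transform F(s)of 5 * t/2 5/(2 * s^2)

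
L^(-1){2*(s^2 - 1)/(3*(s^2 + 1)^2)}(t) 2*t*cos(t)/3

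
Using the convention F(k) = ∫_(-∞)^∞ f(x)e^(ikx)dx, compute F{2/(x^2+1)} 2 * pi * exp(-Abs(k))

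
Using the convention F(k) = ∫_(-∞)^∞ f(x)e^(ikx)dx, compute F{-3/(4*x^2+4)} -3*pi*exp(-Abs(k))/4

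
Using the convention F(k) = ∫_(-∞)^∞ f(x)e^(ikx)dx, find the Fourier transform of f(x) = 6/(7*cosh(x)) 6*pi/(7*cosh(pi*k/2))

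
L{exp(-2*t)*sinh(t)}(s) 1/((s + 2)^2 - 1)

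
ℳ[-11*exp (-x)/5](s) -11*gamma (s)/5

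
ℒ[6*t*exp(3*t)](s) 6/(s - 3)^2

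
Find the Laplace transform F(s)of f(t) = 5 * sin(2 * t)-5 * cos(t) 10/(s^2 + 4)-5 * s/(s^2 + 1)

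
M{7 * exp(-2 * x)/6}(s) 7 * gamma(s)/(6 * 2^s)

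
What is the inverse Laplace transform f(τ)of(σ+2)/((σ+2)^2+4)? exp(-2*τ)*cos(2*τ)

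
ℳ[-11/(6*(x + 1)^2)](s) 11*pi*(s - 1)/(6*sin(pi*s))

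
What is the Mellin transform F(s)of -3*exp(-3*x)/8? -3^(1 - s)*gamma(s)/8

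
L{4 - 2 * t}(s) 4/s - 2/s^2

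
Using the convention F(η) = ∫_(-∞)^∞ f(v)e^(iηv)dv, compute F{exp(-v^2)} sqrt(pi)*exp(-η^2/4)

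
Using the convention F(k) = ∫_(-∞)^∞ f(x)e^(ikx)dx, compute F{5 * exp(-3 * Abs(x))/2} 15/(k^2 + 9)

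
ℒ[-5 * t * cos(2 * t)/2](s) 5 * (4 - s^2)/(2 * (s^2 + 4)^2)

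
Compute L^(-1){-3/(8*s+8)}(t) -3*exp(-t)/8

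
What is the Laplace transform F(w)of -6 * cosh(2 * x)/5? -6 * w/(5 * w^2 - 20)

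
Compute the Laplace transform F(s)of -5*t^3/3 -10/s^4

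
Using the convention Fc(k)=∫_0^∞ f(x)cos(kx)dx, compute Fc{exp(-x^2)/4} sqrt(pi)*exp(-k^2/4)/8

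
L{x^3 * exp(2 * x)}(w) 6/(w - 2)^4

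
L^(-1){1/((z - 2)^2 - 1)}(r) exp(2*r)*sinh(r)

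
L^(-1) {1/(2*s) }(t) 1/2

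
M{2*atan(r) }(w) -pi*sec(pi*w/2) /w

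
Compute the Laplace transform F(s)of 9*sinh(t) 9/(s^2-1)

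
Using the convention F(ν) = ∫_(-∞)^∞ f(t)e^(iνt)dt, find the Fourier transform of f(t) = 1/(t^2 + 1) pi*exp(-Abs(ν))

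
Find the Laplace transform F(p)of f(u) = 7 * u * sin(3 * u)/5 42 * p/(5 * (p^2 + 9)^2)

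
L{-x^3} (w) -6/w^4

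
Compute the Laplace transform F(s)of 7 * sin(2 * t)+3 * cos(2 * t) 14/(s^2+4)+3 * s/(s^2+4)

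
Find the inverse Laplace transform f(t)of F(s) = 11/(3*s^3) 11*t^2/6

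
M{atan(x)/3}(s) -pi*sec(pi*s/2)/(6*s)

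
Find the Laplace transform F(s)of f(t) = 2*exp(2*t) 2/(s - 2)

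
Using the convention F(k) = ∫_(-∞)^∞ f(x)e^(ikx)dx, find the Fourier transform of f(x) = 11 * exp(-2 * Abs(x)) 44/(k^2 + 4)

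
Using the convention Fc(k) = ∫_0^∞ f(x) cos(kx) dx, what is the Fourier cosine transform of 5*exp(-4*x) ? 20/(k^2+16) 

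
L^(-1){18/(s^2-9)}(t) 6 * sinh(3 * t)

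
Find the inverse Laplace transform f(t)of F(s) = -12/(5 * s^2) -12 * t/5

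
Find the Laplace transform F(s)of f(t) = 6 6/s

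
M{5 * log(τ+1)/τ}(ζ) -5 * pi * csc(pi * ζ)/(ζ - 1)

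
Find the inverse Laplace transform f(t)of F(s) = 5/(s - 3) 5*exp(3*t)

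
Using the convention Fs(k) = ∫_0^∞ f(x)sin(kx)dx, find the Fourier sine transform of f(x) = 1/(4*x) pi/8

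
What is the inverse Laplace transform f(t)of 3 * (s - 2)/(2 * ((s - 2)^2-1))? 3 * exp(2 * t) * cosh(t)/2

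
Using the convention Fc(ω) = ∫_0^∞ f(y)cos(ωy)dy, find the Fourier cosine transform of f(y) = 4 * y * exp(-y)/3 4 * (1 - ω^2)/(3 * (ω^2+1)^2)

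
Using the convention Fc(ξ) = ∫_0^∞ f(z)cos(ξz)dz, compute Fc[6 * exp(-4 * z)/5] 24/(5 * (ξ^2 + 16))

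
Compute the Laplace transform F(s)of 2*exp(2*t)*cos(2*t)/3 2*(s - 2)/(3*((s - 2)^2 + 4))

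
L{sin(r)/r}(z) atan(1/z)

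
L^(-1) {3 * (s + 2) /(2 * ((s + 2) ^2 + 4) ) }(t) 3 * exp(-2 * t) * cos(2 * t) /2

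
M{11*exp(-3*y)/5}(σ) 11*gamma(σ)/(5*3^σ)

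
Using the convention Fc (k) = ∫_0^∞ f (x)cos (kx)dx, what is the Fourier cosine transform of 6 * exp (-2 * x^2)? 3 * sqrt (2) * sqrt (pi) * exp (-k^2/8)/2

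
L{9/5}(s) 9/(5*s)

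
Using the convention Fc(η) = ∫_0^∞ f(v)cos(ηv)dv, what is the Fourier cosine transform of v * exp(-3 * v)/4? (9 - η^2)/(4 * (η^2 + 9)^2)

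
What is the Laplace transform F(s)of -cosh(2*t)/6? -s/(6*s^2 - 24)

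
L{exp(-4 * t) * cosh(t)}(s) (s + 4)/((s + 4)^2 - 1)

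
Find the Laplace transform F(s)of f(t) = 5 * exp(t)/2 5/(2 * (s - 1))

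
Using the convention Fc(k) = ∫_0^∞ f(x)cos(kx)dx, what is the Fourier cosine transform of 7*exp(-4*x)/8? 7/(2*(k^2 + 16))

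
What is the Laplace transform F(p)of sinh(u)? 1/(p^2 - 1)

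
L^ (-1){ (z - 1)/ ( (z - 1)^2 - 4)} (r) exp (r)*cosh (2*r)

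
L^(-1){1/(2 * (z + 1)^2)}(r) r * exp(-r)/2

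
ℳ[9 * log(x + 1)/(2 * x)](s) -9 * pi * csc(pi * s)/(2 * s - 2)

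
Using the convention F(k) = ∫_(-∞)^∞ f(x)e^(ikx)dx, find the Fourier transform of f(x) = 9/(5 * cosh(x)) 9 * pi/(5 * cosh(pi * k/2))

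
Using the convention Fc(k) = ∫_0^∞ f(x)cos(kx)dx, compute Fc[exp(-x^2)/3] sqrt(pi)*exp(-k^2/4)/6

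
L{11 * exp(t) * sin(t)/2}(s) 11/(2 * ((s - 1)^2 + 1))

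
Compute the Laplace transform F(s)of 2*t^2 4/s^3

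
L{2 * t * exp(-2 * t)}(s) 2/(s+2)^2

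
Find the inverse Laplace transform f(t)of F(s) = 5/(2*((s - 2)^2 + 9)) 5*exp(2*t)*sin(3*t)/6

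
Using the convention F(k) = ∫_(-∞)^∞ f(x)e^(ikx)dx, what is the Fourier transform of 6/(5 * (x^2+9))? 2 * pi * exp(-3 * Abs(k))/5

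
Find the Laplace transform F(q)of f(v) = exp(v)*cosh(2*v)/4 (q - 1)/(4*((q - 1)^2 - 4))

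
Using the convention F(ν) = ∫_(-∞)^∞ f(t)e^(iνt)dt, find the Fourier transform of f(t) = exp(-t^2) sqrt(pi)*exp(-ν^2/4)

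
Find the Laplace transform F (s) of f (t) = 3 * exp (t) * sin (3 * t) 9/ ( (s - 1) ^2 + 9) 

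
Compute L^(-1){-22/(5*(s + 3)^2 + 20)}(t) -11*exp(-3*t)*sin(2*t)/5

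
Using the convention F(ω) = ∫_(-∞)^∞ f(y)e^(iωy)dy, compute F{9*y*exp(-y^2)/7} 9*I*sqrt(pi)*ω*exp(-ω^2/4)/14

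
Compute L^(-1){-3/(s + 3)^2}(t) -3*t*exp(-3*t)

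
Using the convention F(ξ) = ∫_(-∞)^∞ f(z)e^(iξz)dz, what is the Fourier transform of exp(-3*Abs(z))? 6/(ξ^2+9)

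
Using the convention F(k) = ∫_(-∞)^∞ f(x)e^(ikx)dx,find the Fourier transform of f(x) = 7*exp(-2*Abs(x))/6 14/(3*(k^2 + 4))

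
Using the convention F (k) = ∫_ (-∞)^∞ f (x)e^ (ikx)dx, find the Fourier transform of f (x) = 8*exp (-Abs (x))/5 16/ (5*(k^2+1))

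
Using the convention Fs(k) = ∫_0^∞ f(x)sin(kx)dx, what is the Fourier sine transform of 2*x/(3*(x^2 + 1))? pi*exp(-k)/3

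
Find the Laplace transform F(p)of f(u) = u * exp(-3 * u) (p + 3)^(-2)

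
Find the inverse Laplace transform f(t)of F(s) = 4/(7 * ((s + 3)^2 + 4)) 2 * exp(-3 * t) * sin(2 * t)/7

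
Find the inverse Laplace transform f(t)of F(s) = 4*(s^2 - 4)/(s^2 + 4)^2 4*t*cos(2*t)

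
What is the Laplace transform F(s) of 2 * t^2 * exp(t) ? 4/(s - 1) ^3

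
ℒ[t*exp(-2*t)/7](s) 1/(7*(s + 2)^2)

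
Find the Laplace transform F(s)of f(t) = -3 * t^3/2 -9/s^4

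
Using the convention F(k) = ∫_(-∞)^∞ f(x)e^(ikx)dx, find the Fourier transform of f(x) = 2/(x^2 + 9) 2 * pi * exp(-3 * Abs(k))/3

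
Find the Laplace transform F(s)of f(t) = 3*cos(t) 3*s/(s^2 + 1)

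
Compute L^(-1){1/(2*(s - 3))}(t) exp(3*t)/2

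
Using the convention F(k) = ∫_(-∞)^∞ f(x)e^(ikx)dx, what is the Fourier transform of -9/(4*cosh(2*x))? -9*pi/(8*cosh(pi*k/4))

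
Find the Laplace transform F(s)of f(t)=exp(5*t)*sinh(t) 1/((s - 5)^2 - 1)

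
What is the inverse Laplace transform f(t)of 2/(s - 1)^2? 2 * t * exp(t)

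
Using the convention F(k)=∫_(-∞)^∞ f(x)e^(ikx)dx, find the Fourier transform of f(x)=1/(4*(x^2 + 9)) pi*exp(-3*Abs(k))/12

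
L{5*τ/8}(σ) 5/(8*σ^2)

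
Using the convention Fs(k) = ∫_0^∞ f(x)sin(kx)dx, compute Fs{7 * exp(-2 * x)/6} 7 * k/(6 * (k^2+4))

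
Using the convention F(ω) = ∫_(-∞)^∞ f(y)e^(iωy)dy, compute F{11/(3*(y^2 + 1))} 11*pi*exp(-Abs(ω))/3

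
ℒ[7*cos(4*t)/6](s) 7*s/(6*(s^2 + 16))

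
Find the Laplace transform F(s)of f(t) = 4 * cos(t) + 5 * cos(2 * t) 4 * s/(s^2 + 1) + 5 * s/(s^2 + 4)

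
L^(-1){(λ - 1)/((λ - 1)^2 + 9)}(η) exp(η)*cos(3*η)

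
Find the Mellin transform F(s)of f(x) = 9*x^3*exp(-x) 9*gamma(s+3)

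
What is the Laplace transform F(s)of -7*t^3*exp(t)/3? -14/(s - 1)^4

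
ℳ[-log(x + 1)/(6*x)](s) pi*csc(pi*s)/(6*(s - 1))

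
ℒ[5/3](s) 5/ (3 * s) 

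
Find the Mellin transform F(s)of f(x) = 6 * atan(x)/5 -3 * pi * sec(pi * s/2)/(5 * s)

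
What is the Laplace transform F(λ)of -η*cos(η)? (1 - λ^2)/(λ^2 + 1)^2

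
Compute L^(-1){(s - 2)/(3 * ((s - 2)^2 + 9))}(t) exp(2 * t) * cos(3 * t)/3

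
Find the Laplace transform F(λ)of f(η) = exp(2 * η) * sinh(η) 1/((λ - 2)^2 - 1)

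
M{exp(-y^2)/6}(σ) gamma(σ/2)/12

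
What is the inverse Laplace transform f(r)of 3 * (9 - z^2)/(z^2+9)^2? -3 * r * cos(3 * r)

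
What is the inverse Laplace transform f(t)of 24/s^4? 4*t^3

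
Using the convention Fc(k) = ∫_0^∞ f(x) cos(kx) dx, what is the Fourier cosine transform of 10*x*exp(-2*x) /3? 10*(4 - k^2) /(3*(k^2 + 4) ^2) 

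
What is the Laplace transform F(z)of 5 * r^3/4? 15/(2 * z^4)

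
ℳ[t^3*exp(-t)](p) gamma(p + 3)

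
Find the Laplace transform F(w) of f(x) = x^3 6/w^4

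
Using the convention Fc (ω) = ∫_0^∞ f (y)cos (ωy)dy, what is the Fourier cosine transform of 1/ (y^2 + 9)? pi * exp (-3 * ω)/6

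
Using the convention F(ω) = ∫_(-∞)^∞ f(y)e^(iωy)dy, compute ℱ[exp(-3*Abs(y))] 6/(ω^2+9)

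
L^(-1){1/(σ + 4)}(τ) exp(-4*τ)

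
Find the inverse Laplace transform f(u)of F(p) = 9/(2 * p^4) 3 * u^3/4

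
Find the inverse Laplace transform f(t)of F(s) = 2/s 2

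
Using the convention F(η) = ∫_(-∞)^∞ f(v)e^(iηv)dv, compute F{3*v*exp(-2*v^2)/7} 3*sqrt(2)*I*sqrt(pi)*η*exp(-η^2/8)/56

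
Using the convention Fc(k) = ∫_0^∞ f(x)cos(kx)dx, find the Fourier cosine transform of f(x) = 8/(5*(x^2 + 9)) 4*pi*exp(-3*k)/15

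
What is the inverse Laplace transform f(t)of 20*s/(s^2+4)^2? 5*t*sin(2*t)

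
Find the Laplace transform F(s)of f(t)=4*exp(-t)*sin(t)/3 4/(3*((s + 1)^2 + 1))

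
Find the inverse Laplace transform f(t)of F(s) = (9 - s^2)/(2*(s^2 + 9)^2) -t*cos(3*t)/2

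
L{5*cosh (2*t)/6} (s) 5*s/ (6*(s^2 - 4))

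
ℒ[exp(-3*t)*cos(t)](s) (s + 3) /((s + 3) ^2 + 1) 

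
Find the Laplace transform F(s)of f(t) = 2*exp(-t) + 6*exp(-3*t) 6/(s + 3) + 2/(s + 1)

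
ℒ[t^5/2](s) 60/s^6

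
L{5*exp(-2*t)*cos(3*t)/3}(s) 5*(s+2)/(3*((s+2)^2+9))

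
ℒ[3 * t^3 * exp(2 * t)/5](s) 18/(5 * (s - 2)^4)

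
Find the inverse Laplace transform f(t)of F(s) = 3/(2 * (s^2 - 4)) 3 * sinh(2 * t)/4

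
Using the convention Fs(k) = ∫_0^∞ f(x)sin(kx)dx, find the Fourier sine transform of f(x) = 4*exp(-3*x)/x 4*atan(k/3)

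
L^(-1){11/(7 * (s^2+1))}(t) 11 * sin(t)/7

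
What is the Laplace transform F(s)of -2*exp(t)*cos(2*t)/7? 2*(1 - s)/(7*((s - 1)^2 + 4))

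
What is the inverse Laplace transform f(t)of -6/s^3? -3*t^2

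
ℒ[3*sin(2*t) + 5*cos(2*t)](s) 5*s/(s^2 + 4) + 6/(s^2 + 4)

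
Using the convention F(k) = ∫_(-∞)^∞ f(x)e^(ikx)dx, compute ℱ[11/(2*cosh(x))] 11*pi/(2*cosh(pi*k/2))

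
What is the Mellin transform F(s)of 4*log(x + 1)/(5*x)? -4*pi*csc(pi*s)/(5*s - 5)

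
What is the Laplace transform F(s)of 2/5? 2/(5 * s)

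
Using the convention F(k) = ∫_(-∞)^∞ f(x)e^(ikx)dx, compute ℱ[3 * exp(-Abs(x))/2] 3/(k^2 + 1)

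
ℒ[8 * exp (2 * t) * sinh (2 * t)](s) 16/ (s * (s - 4))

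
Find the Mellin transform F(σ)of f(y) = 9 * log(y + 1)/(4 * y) -9 * pi * csc(pi * σ)/(4 * σ - 4)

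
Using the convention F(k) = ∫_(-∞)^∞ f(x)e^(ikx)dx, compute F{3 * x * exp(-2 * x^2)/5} 3 * sqrt(2) * I * sqrt(pi) * k * exp(-k^2/8)/40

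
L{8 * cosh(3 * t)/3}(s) 8 * s/(3 * (s^2 - 9))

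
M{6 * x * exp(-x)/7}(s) 6 * gamma(s + 1)/7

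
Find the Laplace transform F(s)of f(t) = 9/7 9/(7*s)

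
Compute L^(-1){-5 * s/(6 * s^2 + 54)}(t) -5 * cos(3 * t)/6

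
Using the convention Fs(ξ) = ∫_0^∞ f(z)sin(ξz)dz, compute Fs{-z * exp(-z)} -2 * ξ/(ξ^2 + 1)^2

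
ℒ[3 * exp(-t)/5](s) 3/(5 * (s + 1))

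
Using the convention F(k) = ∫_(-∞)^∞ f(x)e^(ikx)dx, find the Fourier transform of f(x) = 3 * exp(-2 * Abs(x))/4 3/(k^2 + 4)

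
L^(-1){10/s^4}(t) 5 * t^3/3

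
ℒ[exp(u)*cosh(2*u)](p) (p - 1)/((p - 1)^2 - 4)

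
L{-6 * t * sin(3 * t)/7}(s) -36 * s/(7 * (s^2 + 9)^2)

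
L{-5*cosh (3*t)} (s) -5*s/ (s^2-9)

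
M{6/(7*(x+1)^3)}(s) 3*pi*(s - 2)*(s - 1)/(7*sin(pi*s))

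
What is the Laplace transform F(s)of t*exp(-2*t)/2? 1/(2*(s+2)^2)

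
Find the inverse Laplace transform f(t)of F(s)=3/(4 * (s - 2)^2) 3 * t * exp(2 * t)/4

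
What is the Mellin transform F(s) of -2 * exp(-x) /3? -2 * gamma(s) /3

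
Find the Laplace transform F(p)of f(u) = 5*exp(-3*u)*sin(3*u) 15/((p+3)^2+9)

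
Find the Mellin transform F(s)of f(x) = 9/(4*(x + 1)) 9*pi*csc(pi*s)/4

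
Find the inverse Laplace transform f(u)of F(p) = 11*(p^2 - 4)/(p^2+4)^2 11*u*cos(2*u)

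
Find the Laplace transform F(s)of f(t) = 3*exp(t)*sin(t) 3/((s - 1)^2+1)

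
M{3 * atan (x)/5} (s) -3 * pi * sec (pi * s/2)/ (10 * s)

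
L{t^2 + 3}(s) 3/s + 2/s^3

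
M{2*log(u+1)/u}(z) -2*pi*csc(pi*z)/(z - 1)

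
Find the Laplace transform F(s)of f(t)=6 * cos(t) 6 * s/(s^2 + 1)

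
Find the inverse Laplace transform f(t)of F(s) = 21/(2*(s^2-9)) 7*sinh(3*t)/2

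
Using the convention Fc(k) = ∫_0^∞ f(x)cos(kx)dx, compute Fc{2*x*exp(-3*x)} 2*(9 - k^2)/(k^2 + 9)^2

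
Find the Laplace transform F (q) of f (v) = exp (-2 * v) 1/ (q + 2) 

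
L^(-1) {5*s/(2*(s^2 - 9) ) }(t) 5*cosh(3*t) /2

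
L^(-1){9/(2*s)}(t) 9/2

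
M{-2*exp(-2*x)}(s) -2^(1 - s)*gamma(s)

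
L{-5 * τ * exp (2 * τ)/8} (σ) -5/ (8 * (σ - 2)^2)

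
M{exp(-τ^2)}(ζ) gamma(ζ/2)/2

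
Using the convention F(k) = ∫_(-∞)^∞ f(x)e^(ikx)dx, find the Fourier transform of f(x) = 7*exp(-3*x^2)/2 7*sqrt(3)*sqrt(pi)*exp(-k^2/12)/6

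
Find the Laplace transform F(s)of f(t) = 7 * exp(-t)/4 7/(4 * (s+1))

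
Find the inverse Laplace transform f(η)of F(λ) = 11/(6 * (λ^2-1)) 11 * sinh(η)/6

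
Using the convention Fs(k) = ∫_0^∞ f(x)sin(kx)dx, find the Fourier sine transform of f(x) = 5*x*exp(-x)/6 5*k/(3*(k^2 + 1)^2)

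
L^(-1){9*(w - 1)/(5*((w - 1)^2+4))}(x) 9*exp(x)*cos(2*x)/5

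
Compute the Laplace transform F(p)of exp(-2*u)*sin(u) 1/((p + 2)^2 + 1)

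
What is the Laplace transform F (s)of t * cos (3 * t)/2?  (s^2 - 9)/ (2 * (s^2+9)^2)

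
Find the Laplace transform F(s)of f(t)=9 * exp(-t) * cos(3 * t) 9 * (s + 1)/((s + 1)^2 + 9)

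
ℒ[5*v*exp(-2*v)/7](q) 5/(7*(q + 2)^2)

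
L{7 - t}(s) 7/s - 1/s^2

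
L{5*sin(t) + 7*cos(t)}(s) 7*s/(s^2 + 1) + 5/(s^2 + 1)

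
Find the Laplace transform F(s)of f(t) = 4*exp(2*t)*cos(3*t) 4*(s - 2)/((s - 2)^2 + 9)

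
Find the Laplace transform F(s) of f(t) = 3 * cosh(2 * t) 3 * s/(s^2-4) 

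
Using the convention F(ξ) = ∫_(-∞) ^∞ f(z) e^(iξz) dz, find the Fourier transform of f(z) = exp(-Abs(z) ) 2/(ξ^2+1) 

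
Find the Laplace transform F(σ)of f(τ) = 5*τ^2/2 5/σ^3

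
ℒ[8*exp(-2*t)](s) 8/(s+2)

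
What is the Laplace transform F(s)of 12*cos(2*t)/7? 12*s/(7*(s^2 + 4))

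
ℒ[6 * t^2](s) 12/s^3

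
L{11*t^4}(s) 264/s^5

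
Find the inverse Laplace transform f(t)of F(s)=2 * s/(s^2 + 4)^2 t * sin(2 * t)/2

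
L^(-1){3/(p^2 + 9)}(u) sin(3*u)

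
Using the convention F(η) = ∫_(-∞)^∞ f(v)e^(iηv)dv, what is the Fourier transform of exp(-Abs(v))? 2/(η^2 + 1)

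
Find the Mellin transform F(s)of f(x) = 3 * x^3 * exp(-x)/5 3 * gamma(s + 3)/5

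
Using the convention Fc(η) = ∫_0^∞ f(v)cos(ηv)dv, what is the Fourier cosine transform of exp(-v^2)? sqrt(pi) * exp(-η^2/4)/2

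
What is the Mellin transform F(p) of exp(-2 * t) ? gamma(p) /2^p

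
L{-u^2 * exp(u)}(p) -2/(p - 1)^3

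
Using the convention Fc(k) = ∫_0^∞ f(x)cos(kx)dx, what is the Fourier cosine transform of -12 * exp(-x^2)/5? -6 * sqrt(pi) * exp(-k^2/4)/5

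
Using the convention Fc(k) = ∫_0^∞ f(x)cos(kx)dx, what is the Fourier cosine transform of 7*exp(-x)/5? 7/(5*(k^2 + 1))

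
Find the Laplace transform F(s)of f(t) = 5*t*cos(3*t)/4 5*(s^2-9)/(4*(s^2 + 9)^2)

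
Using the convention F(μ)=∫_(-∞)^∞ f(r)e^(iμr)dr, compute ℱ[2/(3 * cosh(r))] 2 * pi/(3 * cosh(pi * μ/2))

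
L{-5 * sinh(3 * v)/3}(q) -5/(q^2 - 9)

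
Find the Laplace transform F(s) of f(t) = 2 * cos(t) 2 * s/(s^2+1) 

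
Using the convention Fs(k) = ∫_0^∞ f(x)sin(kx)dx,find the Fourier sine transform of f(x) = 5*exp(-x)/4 5*k/(4*(k^2+1))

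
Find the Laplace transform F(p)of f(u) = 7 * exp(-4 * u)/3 7/(3 * (p + 4))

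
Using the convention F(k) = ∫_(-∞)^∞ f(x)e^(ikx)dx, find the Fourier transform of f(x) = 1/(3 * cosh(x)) pi/(3 * cosh(pi * k/2))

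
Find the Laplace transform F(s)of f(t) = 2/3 2/(3*s)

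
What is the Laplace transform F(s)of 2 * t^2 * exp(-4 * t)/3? 4/(3 * (s + 4)^3)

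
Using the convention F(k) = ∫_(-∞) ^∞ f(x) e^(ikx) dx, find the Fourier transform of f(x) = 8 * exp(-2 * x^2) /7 4 * sqrt(2) * sqrt(pi) * exp(-k^2/8) /7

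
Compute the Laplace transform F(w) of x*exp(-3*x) (w+3) ^(-2) 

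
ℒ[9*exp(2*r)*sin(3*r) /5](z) 27/(5*((z - 2) ^2+9) ) 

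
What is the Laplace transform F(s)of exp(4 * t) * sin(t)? 1/((s - 4)^2 + 1)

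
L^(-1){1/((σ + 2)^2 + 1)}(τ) exp(-2 * τ) * sin(τ)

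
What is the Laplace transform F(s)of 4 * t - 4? 4/s^2 - 4/s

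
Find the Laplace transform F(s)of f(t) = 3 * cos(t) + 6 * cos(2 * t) 6 * s/(s^2 + 4) + 3 * s/(s^2 + 1)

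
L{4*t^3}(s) 24/s^4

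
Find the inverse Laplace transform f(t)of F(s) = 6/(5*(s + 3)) 6*exp(-3*t)/5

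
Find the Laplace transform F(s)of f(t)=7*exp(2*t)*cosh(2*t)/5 7*(s - 2)/(5*s*(s - 4))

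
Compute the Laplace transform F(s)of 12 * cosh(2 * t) 12 * s/(s^2 - 4)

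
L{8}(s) 8/s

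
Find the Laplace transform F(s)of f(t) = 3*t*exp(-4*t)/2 3/(2*(s + 4)^2)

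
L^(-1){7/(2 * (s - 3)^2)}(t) 7 * t * exp(3 * t)/2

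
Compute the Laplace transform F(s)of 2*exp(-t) 2/(s+1)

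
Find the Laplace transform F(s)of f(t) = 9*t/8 9/(8*s^2)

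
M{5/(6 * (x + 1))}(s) 5 * pi * csc(pi * s)/6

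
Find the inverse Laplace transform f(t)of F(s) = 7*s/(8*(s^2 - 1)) 7*cosh(t)/8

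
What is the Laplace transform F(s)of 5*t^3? 30/s^4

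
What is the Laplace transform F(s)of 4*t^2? 8/s^3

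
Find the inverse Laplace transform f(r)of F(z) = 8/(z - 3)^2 8 * r * exp(3 * r)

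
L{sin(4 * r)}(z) 4/(z^2 + 16)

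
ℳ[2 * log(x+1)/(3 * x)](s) -2 * pi * csc(pi * s)/(3 * s - 3)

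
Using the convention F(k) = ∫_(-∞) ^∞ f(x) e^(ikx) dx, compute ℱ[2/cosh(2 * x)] pi/cosh(pi * k/4) 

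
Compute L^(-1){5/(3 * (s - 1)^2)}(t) 5 * t * exp(t)/3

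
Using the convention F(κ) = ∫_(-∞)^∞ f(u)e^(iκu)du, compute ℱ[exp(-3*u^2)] sqrt(3)*sqrt(pi)*exp(-κ^2/12)/3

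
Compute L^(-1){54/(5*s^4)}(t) 9*t^3/5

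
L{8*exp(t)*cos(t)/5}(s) 8*(s - 1)/(5*((s - 1)^2 + 1))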